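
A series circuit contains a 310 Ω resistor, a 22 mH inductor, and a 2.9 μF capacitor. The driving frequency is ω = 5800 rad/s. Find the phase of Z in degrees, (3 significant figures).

X_L = ωL = 128 Ω
X_C = 1/(ωC) = 59.5 Ω
Net reactance X = X_L − X_C = 68.1 Ω
Z = 310 + j68.1 Ω
|Z| = √(310² + 68.1²) = 317 Ω
∠Z = arctan(68.1/310) = 12.4°

12.4°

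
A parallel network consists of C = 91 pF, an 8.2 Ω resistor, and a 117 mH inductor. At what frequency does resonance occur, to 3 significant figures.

48.8 kHz

ω₀ = 1/√(LC) = 1/√(0.117 × 9.1e-11) = 306500 rad/s
f₀ = ω₀/(2π) = 48.8 kHz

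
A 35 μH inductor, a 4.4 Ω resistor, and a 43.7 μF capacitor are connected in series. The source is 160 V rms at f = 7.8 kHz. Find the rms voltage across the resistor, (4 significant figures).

ω = 2πf = 49010 rad/s
X_L = ωL = 1.715 Ω
X_C = 1/(ωC) = 0.4669 Ω
Net reactance X = X_L − X_C = 1.248 Ω
Z = 4.400 + j1.248 Ω
|Z| = √(4.400² + 1.248²) = 4.574 Ω
I = V/|Z| = 34.98 A
V_R = I·|Z_R| = 34.98 × 4.400 = 153.9 V

153.9 V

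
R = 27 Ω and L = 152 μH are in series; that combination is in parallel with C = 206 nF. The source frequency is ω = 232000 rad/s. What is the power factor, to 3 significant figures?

X_L = ωL = 35.3 Ω
X_C = 1/(ωC) = 20.9 Ω
Branch 1 (R+jX_L): Z₁ = 27.0 + j35.3 Ω, |Z₁| = 44.4 Ω
Branch 2 (−jX_C): Z₂ = −j20.9 Ω
Parallel: Z = Z₁Z₂/(Z₁+Z₂), |Z| = 30.4 Ω, ∠Z = -65.4°
cos φ = cos(-65.4°) = 0.416

0.416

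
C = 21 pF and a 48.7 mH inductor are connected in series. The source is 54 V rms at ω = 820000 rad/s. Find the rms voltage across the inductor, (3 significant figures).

X_L = ωL = 39900 Ω
X_C = 1/(ωC) = 58100 Ω
Net reactance X = X_L − X_C = -18100 Ω
Z = − j18100 Ω
|Z| = √(0² + 18100²) = 18100 Ω
I = V/|Z| = 2.98 mA
V_L = I·|Z_L| = 0.00298 × 39900 = 119 V

119 V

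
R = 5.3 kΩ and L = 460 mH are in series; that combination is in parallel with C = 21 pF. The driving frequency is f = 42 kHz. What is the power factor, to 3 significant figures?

ω = 2πf = 263900 rad/s
X_L = ωL = 121000 Ω
X_C = 1/(ωC) = 180000 Ω
Branch 1 (R+jX_L): Z₁ = 5300 + j121000 Ω, |Z₁| = 122000 Ω
Branch 2 (−jX_C): Z₂ = −j180000 Ω
Parallel: Z = Z₁Z₂/(Z₁+Z₂), |Z| = 370000 Ω, ∠Z = 82.4°
cos φ = cos(82.4°) = 0.133

0.133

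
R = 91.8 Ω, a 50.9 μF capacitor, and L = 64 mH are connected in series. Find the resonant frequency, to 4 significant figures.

88.18 Hz

ω₀ = 1/√(LC) = 1/√(0.064 × 5.09e-05) = 554.1 rad/s
f₀ = ω₀/(2π) = 88.18 Hz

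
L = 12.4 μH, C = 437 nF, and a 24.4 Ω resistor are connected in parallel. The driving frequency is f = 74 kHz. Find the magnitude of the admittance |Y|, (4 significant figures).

50.64 mS

ω = 2πf = 465000 rad/s
X_L = ωL = 5.765 Ω
X_C = 1/(ωC) = 4.922 Ω
Parallel: admittances add. Y = 1/R + 1/(jωL) + jωC
Y = (0.04098 + j0.02974) S
|Y| = 0.05064 S → |Z| = 1/|Y| = 19.75 Ω, ∠Z = −∠Y = -35.97°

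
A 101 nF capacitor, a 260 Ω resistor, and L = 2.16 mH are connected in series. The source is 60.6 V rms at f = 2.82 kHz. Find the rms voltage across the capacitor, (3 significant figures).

ω = 2πf = 17720 rad/s
X_L = ωL = 38.3 Ω
X_C = 1/(ωC) = 559 Ω
Net reactance X = X_L − X_C = -521 Ω
Z = 260 − j521 Ω
|Z| = √(260² + 521²) = 582 Ω
I = V/|Z| = 104 mA
V_C = I·|Z_C| = 0.104 × 559 = 58.2 V

58.2 V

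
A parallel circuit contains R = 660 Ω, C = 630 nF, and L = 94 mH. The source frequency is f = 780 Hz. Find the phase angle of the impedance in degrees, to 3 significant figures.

-31.2°

ω = 2πf = 4901 rad/s
X_L = ωL = 461 Ω
X_C = 1/(ωC) = 324 Ω
Parallel: admittances add. Y = 1/R + 1/(jωL) + jωC
Y = (0.00152 + j0.000917) S
|Y| = 0.00177 S → |Z| = 1/|Y| = 565 Ω, ∠Z = −∠Y = -31.2°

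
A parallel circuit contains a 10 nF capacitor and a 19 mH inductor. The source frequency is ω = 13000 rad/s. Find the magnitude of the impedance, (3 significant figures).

255 Ω

X_L = ωL = 247 Ω
X_C = 1/(ωC) = 7690 Ω
Parallel: admittances add. Y = 1/(jωL) + jωC
Y = (0 − j0.00392) S
|Y| = 0.00392 S → |Z| = 1/|Y| = 255 Ω, ∠Z = −∠Y = 90.0°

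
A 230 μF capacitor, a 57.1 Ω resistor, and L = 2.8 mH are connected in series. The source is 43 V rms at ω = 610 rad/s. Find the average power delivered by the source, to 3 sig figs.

32.1 W

X_L = ωL = 1.71 Ω
X_C = 1/(ωC) = 7.13 Ω
Net reactance X = X_L − X_C = -5.42 Ω
Z = 57.1 − j5.42 Ω
|Z| = √(57.1² + 5.42²) = 57.4 Ω
∠Z = arctan(-5.42/57.1) = -5.42°
I = V/|Z| = 750 mA
P = VI cos φ = 43 × 0.750 × cos(-5.42°) = 32.1 W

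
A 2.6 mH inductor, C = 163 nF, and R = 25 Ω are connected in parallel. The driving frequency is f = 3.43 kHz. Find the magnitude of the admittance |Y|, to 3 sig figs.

ω = 2πf = 21550 rad/s
X_L = ωL = 56.0 Ω
X_C = 1/(ωC) = 285 Ω
Parallel: admittances add. Y = 1/R + 1/(jωL) + jωC
Y = (0.0400 − j0.0143) S
|Y| = 0.0425 S → |Z| = 1/|Y| = 23.5 Ω, ∠Z = −∠Y = 19.7°

42.5 mS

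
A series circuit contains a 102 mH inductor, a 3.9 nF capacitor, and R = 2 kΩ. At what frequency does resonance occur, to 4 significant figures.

ω₀ = 1/√(LC) = 1/√(0.102 × 3.9e-09) = 50140 rad/s
f₀ = ω₀/(2π) = 7.980 kHz

7.980 kHz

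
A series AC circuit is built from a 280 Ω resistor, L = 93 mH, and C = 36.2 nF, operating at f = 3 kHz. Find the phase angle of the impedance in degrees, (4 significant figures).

45.76°

ω = 2πf = 18850 rad/s
X_L = ωL = 1753 Ω
X_C = 1/(ωC) = 1466 Ω
Net reactance X = X_L − X_C = 287.5 Ω
Z = 280.0 + j287.5 Ω
|Z| = √(280.0² + 287.5²) = 401.3 Ω
∠Z = arctan(287.5/280.0) = 45.76°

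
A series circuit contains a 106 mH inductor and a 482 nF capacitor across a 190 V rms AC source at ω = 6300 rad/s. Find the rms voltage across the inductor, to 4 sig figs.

X_L = ωL = 667.8 Ω
X_C = 1/(ωC) = 329.3 Ω
Net reactance X = X_L − X_C = 338.5 Ω
Z = j338.5 Ω
|Z| = √(0² + 338.5²) = 338.5 Ω
I = V/|Z| = 561.3 mA
V_L = I·|Z_L| = 0.5613 × 667.8 = 374.9 V

374.9 V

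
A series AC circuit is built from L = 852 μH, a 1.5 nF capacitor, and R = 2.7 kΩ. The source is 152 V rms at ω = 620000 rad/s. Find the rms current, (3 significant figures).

X_L = ωL = 528 Ω
X_C = 1/(ωC) = 1080 Ω
Net reactance X = X_L − X_C = -547 Ω
Z = 2700 − j547 Ω
|Z| = √(2700² + 547²) = 2750 Ω
I = V/|Z| = 152/2750 = 55.2 mA

55.2 mA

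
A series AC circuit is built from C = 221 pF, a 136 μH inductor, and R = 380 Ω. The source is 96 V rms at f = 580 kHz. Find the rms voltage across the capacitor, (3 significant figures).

142 V

ω = 2πf = 3.644e+06 rad/s
X_L = ωL = 496 Ω
X_C = 1/(ωC) = 1240 Ω
Net reactance X = X_L − X_C = -746 Ω
Z = 380 − j746 Ω
|Z| = √(380² + 746²) = 837 Ω
I = V/|Z| = 115 mA
V_C = I·|Z_C| = 0.115 × 1240 = 142 V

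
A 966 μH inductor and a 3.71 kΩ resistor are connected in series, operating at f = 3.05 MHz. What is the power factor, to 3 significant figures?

0.197

ω = 2πf = 1.916e+07 rad/s
X_L = ωL = 18500 Ω
Z = 3710 + j18500 Ω
|Z| = √(3710² + 18500²) = 18900 Ω
∠Z = arctan(18500/3710) = 78.7°
cos φ = cos(78.7°) = 0.197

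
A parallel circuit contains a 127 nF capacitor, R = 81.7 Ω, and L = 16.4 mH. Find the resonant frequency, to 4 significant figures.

3.487 kHz

ω₀ = 1/√(LC) = 1/√(0.0164 × 1.27e-07) = 21910 rad/s
f₀ = ω₀/(2π) = 3.487 kHz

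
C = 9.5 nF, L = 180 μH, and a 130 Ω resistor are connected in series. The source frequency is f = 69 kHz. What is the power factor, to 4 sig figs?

ω = 2πf = 433500 rad/s
X_L = ωL = 78.04 Ω
X_C = 1/(ωC) = 242.8 Ω
Net reactance X = X_L − X_C = -164.8 Ω
Z = 130.0 − j164.8 Ω
|Z| = √(130.0² + 164.8²) = 209.9 Ω
∠Z = arctan(-164.8/130.0) = -51.73°
cos φ = cos(-51.73°) = 0.6194

0.6194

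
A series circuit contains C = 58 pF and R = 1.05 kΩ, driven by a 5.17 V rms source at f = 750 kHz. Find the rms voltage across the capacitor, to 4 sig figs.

ω = 2πf = 4.712e+06 rad/s
X_C = 1/(ωC) = 3659 Ω
Z = 1050 − j3659 Ω
|Z| = √(1050² + 3659²) = 3806 Ω
I = V/|Z| = 1.358 mA
V_C = I·|Z_C| = 0.001358 × 3659 = 4.969 V

4.969 V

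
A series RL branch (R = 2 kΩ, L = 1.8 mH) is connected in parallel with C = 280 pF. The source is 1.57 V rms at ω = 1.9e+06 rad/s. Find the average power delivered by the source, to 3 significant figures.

314 μW

X_L = ωL = 3420 Ω
X_C = 1/(ωC) = 1880 Ω
Branch 1 (R+jX_L): Z₁ = 2000 + j3420 Ω, |Z₁| = 3960 Ω
Branch 2 (−jX_C): Z₂ = −j1880 Ω
Parallel: Z = Z₁Z₂/(Z₁+Z₂), |Z| = 2950 Ω, ∠Z = -67.9°
I = V/|Z| = 532 μA
P = VI cos φ = 1.57 × 0.000532 × cos(-67.9°) = 314 μW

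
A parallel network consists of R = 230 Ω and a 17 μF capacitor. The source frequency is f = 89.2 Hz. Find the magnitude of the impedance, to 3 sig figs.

ω = 2πf = 560.5 rad/s
X_C = 1/(ωC) = 105 Ω
Parallel: admittances add. Y = 1/R + jωC
Y = (0.00435 + j0.00953) S
|Y| = 0.0105 S → |Z| = 1/|Y| = 95.5 Ω, ∠Z = −∠Y = -65.5°

95.5 Ω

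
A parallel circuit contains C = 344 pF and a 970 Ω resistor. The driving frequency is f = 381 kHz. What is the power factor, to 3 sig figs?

ω = 2πf = 2.394e+06 rad/s
X_C = 1/(ωC) = 1210 Ω
Parallel: admittances add. Y = 1/R + jωC
Y = (0.00103 + j0.000823) S
|Y| = 0.00132 S → |Z| = 1/|Y| = 758 Ω, ∠Z = −∠Y = -38.6°
cos φ = cos(-38.6°) = 0.781

0.781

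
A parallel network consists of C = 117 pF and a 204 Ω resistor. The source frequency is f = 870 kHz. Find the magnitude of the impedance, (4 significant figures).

ω = 2πf = 5.466e+06 rad/s
X_C = 1/(ωC) = 1564 Ω
Parallel: admittances add. Y = 1/R + jωC
Y = (0.004902 + j0.0006396) S
|Y| = 0.004944 S → |Z| = 1/|Y| = 202.3 Ω, ∠Z = −∠Y = -7.433°

202.3 Ω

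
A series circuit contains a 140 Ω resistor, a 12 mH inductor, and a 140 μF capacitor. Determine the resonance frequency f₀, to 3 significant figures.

ω₀ = 1/√(LC) = 1/√(0.012 × 0.00014) = 771.5 rad/s
f₀ = ω₀/(2π) = 123 Hz

123 Hz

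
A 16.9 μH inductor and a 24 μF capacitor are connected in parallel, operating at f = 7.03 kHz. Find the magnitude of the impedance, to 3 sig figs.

ω = 2πf = 44170 rad/s
X_L = ωL = 0.746 Ω
X_C = 1/(ωC) = 0.943 Ω
Parallel: admittances add. Y = 1/(jωL) + jωC
Y = (0 − j0.280) S
|Y| = 0.280 S → |Z| = 1/|Y| = 3.58 Ω, ∠Z = −∠Y = 90.0°

3.58 Ω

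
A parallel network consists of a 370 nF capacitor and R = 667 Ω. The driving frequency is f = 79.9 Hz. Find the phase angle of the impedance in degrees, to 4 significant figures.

-7.063°

ω = 2πf = 502.0 rad/s
X_C = 1/(ωC) = 5384 Ω
Parallel: admittances add. Y = 1/R + jωC
Y = (0.001499 + j0.0001857) S
|Y| = 0.001511 S → |Z| = 1/|Y| = 661.9 Ω, ∠Z = −∠Y = -7.063°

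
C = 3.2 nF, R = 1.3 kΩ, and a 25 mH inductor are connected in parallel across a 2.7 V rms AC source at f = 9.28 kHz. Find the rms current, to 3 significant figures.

2.48 mA

ω = 2πf = 58310 rad/s
X_L = ωL = 1460 Ω
X_C = 1/(ωC) = 5360 Ω
Parallel: admittances add. Y = 1/R + 1/(jωL) + jωC
Y = (0.000769 − j0.000499) S
|Y| = 0.000917 S → |Z| = 1/|Y| = 1090 Ω, ∠Z = −∠Y = 33.0°
I = V/|Z| = 2.7/1090 = 2.48 mA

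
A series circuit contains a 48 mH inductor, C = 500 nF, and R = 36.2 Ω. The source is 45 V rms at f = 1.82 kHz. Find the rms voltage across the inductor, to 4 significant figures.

ω = 2πf = 11440 rad/s
X_L = ωL = 548.9 Ω
X_C = 1/(ωC) = 174.9 Ω
Net reactance X = X_L − X_C = 374.0 Ω
Z = 36.20 + j374.0 Ω
|Z| = √(36.20² + 374.0²) = 375.8 Ω
I = V/|Z| = 119.8 mA
V_L = I·|Z_L| = 0.1198 × 548.9 = 65.74 V

65.74 V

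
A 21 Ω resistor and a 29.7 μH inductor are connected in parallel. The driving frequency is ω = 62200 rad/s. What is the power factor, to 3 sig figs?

0.0876

X_L = ωL = 1.85 Ω
Parallel: admittances add. Y = 1/R + 1/(jωL)
Y = (0.0476 − j0.541) S
|Y| = 0.543 S → |Z| = 1/|Y| = 1.84 Ω, ∠Z = −∠Y = 85.0°
cos φ = cos(85.0°) = 0.0876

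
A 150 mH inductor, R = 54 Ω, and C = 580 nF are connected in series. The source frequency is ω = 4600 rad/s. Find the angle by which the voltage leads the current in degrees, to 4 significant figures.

X_L = ωL = 690.0 Ω
X_C = 1/(ωC) = 374.8 Ω
Net reactance X = X_L − X_C = 315.2 Ω
Z = 54.00 + j315.2 Ω
|Z| = √(54.00² + 315.2²) = 319.8 Ω
∠Z = arctan(315.2/54.00) = 80.28°

80.28°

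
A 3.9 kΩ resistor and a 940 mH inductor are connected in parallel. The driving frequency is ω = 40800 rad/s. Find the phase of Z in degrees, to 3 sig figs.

X_L = ωL = 38400 Ω
Parallel: admittances add. Y = 1/R + 1/(jωL)
Y = (0.000256 − j2.61e-05) S
|Y| = 0.000258 S → |Z| = 1/|Y| = 3880 Ω, ∠Z = −∠Y = 5.81°

5.81°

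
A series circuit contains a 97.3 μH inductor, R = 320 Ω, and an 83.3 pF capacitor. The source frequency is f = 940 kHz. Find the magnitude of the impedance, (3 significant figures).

1490 Ω

ω = 2πf = 5.906e+06 rad/s
X_L = ωL = 575 Ω
X_C = 1/(ωC) = 2030 Ω
Net reactance X = X_L − X_C = -1460 Ω
Z = 320 − j1460 Ω
|Z| = √(320² + 1460²) = 1490 Ω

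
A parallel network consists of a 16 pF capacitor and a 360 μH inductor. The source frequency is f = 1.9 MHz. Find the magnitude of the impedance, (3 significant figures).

24000 Ω

ω = 2πf = 1.194e+07 rad/s
X_L = ωL = 4300 Ω
X_C = 1/(ωC) = 5240 Ω
Parallel: admittances add. Y = 1/(jωL) + jωC
Y = (0 − j4.17e-05) S
|Y| = 4.17e-05 S → |Z| = 1/|Y| = 24000 Ω, ∠Z = −∠Y = 90.0°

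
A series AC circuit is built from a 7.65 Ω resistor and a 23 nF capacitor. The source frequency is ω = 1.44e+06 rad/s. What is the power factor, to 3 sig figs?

0.246

X_C = 1/(ωC) = 30.2 Ω
Z = 7.65 − j30.2 Ω
|Z| = √(7.65² + 30.2²) = 31.1 Ω
∠Z = arctan(-30.2/7.65) = -75.8°
cos φ = cos(-75.8°) = 0.246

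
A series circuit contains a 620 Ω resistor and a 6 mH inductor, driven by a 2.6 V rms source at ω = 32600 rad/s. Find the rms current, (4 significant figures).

3.999 mA

X_L = ωL = 195.6 Ω
Z = 620.0 + j195.6 Ω
|Z| = √(620.0² + 195.6²) = 650.1 Ω
I = V/|Z| = 2.6/650.1 = 3.999 mA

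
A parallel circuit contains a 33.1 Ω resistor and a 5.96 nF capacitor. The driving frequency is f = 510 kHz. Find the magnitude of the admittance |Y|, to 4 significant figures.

ω = 2πf = 3.204e+06 rad/s
X_C = 1/(ωC) = 52.36 Ω
Parallel: admittances add. Y = 1/R + jωC
Y = (0.03021 + j0.01910) S
|Y| = 0.03574 S → |Z| = 1/|Y| = 27.98 Ω, ∠Z = −∠Y = -32.30°

35.74 mS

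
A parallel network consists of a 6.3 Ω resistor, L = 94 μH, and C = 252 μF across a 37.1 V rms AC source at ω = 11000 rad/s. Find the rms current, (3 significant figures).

X_L = ωL = 1.03 Ω
X_C = 1/(ωC) = 0.361 Ω
Parallel: admittances add. Y = 1/R + 1/(jωL) + jωC
Y = (0.159 + j1.80) S
|Y| = 1.81 S → |Z| = 1/|Y| = 0.552 Ω, ∠Z = −∠Y = -85.0°
I = V/|Z| = 37.1/0.552 = 67.2 A

67.2 A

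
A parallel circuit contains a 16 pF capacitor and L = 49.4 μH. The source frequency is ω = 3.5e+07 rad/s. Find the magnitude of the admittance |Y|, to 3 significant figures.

X_L = ωL = 1730 Ω
X_C = 1/(ωC) = 1790 Ω
Parallel: admittances add. Y = 1/(jωL) + jωC
Y = (0 − j1.84e-05) S
|Y| = 1.84e-05 S → |Z| = 1/|Y| = 54400 Ω, ∠Z = −∠Y = 90.0°

18.4 μS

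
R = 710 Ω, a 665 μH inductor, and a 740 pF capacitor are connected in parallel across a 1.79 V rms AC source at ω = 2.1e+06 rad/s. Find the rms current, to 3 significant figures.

2.93 mA

X_L = ωL = 1400 Ω
X_C = 1/(ωC) = 644 Ω
Parallel: admittances add. Y = 1/R + 1/(jωL) + jωC
Y = (0.00141 + j0.000838) S
|Y| = 0.00164 S → |Z| = 1/|Y| = 610 Ω, ∠Z = −∠Y = -30.7°
I = V/|Z| = 1.79/610 = 2.93 mA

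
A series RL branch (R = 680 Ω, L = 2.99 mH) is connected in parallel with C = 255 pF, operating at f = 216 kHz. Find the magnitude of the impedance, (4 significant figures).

ω = 2πf = 1.357e+06 rad/s
X_L = ωL = 4058 Ω
X_C = 1/(ωC) = 2890 Ω
Branch 1 (R+jX_L): Z₁ = 680.0 + j4058 Ω, |Z₁| = 4115 Ω
Branch 2 (−jX_C): Z₂ = −j2890 Ω
Parallel: Z = Z₁Z₂/(Z₁+Z₂), |Z| = 8794 Ω, ∠Z = -69.31°

8794 Ω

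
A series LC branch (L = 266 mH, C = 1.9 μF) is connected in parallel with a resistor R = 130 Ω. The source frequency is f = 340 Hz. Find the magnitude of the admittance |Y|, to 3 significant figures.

ω = 2πf = 2136 rad/s
X_L = ωL = 568 Ω
X_C = 1/(ωC) = 246 Ω
Branch 1: Z₁ = R = 130 Ω
Branch 2 (series LC): Z₂ = j(X_L − X_C) = j322 Ω
Parallel: Z = Z₁Z₂/(Z₁+Z₂), |Z| = 121 Ω, ∠Z = 22.0°
|Y| = 1/|Z| = 8.30 mS

8.30 mS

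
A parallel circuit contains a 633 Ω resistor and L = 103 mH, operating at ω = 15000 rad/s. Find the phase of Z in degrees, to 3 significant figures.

22.3°

X_L = ωL = 1540 Ω
Parallel: admittances add. Y = 1/R + 1/(jωL)
Y = (0.00158 − j0.000647) S
|Y| = 0.00171 S → |Z| = 1/|Y| = 586 Ω, ∠Z = −∠Y = 22.3°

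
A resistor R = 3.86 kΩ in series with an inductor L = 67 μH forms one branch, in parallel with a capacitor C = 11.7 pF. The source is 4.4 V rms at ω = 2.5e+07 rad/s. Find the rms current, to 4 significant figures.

X_L = ωL = 1675 Ω
X_C = 1/(ωC) = 3419 Ω
Branch 1 (R+jX_L): Z₁ = 3860 + j1675 Ω, |Z₁| = 4208 Ω
Branch 2 (−jX_C): Z₂ = −j3419 Ω
Parallel: Z = Z₁Z₂/(Z₁+Z₂), |Z| = 3396 Ω, ∠Z = -42.23°
I = V/|Z| = 4.4/3396 = 1.296 mA

1.296 mA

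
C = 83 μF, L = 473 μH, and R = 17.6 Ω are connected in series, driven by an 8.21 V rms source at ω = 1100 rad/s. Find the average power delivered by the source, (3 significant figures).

X_L = ωL = 0.520 Ω
X_C = 1/(ωC) = 11.0 Ω
Net reactance X = X_L − X_C = -10.4 Ω
Z = 17.6 − j10.4 Ω
|Z| = √(17.6² + 10.4²) = 20.5 Ω
∠Z = arctan(-10.4/17.6) = -30.7°
I = V/|Z| = 401 mA
P = VI cos φ = 8.21 × 0.401 × cos(-30.7°) = 2.83 W

2.83 W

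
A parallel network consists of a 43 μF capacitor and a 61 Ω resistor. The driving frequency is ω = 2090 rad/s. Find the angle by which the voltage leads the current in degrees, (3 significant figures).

-79.7°

X_C = 1/(ωC) = 11.1 Ω
Parallel: admittances add. Y = 1/R + jωC
Y = (0.0164 + j0.0899) S
|Y| = 0.0914 S → |Z| = 1/|Y| = 10.9 Ω, ∠Z = −∠Y = -79.7°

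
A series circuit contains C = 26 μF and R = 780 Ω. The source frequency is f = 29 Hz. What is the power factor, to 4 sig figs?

ω = 2πf = 182.2 rad/s
X_C = 1/(ωC) = 211.1 Ω
Z = 780.0 − j211.1 Ω
|Z| = √(780.0² + 211.1²) = 808.1 Ω
∠Z = arctan(-211.1/780.0) = -15.14°
cos φ = cos(-15.14°) = 0.9653

0.9653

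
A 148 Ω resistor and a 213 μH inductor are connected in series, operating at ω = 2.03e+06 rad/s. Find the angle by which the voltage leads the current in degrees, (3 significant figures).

71.1°

X_L = ωL = 432 Ω
Z = 148 + j432 Ω
|Z| = √(148² + 432²) = 457 Ω
∠Z = arctan(432/148) = 71.1°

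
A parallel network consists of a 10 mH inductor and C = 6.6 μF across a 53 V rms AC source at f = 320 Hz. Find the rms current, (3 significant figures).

ω = 2πf = 2011 rad/s
X_L = ωL = 20.1 Ω
X_C = 1/(ωC) = 75.4 Ω
Parallel: admittances add. Y = 1/(jωL) + jωC
Y = (0 − j0.0365) S
|Y| = 0.0365 S → |Z| = 1/|Y| = 27.4 Ω, ∠Z = −∠Y = 90.0°
I = V/|Z| = 53/27.4 = 1.93 A

1.93 A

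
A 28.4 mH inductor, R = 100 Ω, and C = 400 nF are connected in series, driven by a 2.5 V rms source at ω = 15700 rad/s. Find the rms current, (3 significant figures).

X_L = ωL = 446 Ω
X_C = 1/(ωC) = 159 Ω
Net reactance X = X_L − X_C = 287 Ω
Z = 100 + j287 Ω
|Z| = √(100² + 287²) = 304 Ω
I = V/|Z| = 2.5/304 = 8.23 mA

8.23 mA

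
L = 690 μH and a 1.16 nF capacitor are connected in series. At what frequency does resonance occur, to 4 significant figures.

177.9 kHz

ω₀ = 1/√(LC) = 1/√(0.00069 × 1.16e-09) = 1.118e+06 rad/s
f₀ = ω₀/(2π) = 177.9 kHz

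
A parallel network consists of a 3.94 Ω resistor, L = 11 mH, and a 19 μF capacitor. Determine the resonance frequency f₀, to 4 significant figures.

348.1 Hz

ω₀ = 1/√(LC) = 1/√(0.011 × 1.9e-05) = 2187 rad/s
f₀ = ω₀/(2π) = 348.1 Hz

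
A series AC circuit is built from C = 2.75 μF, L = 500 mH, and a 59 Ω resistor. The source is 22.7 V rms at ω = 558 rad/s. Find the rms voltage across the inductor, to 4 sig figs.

16.78 V

X_L = ωL = 279.0 Ω
X_C = 1/(ωC) = 651.7 Ω
Net reactance X = X_L − X_C = -372.7 Ω
Z = 59.00 − j372.7 Ω
|Z| = √(59.00² + 372.7²) = 377.3 Ω
I = V/|Z| = 60.16 mA
V_L = I·|Z_L| = 0.06016 × 279.0 = 16.78 V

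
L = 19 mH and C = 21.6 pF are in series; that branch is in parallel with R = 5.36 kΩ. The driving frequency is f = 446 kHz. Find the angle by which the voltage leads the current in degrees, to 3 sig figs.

8.30°

ω = 2πf = 2.802e+06 rad/s
X_L = ωL = 53200 Ω
X_C = 1/(ωC) = 16500 Ω
Branch 1: Z₁ = R = 5360 Ω
Branch 2 (series LC): Z₂ = j(X_L − X_C) = j36700 Ω
Parallel: Z = Z₁Z₂/(Z₁+Z₂), |Z| = 5300 Ω, ∠Z = 8.30°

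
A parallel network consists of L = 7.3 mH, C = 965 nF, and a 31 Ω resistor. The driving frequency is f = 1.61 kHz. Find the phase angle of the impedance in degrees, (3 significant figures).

6.68°

ω = 2πf = 10120 rad/s
X_L = ωL = 73.8 Ω
X_C = 1/(ωC) = 102 Ω
Parallel: admittances add. Y = 1/R + 1/(jωL) + jωC
Y = (0.0323 − j0.00378) S
|Y| = 0.0325 S → |Z| = 1/|Y| = 30.8 Ω, ∠Z = −∠Y = 6.68°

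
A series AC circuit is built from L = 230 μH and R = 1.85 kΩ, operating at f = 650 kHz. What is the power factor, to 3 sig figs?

0.892

ω = 2πf = 4.084e+06 rad/s
X_L = ωL = 939 Ω
Z = 1850 + j939 Ω
|Z| = √(1850² + 939²) = 2070 Ω
∠Z = arctan(939/1850) = 26.9°
cos φ = cos(26.9°) = 0.892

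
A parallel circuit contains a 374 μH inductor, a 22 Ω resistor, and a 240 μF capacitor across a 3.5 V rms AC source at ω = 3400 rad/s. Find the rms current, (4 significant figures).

X_L = ωL = 1.272 Ω
X_C = 1/(ωC) = 1.225 Ω
Parallel: admittances add. Y = 1/R + 1/(jωL) + jωC
Y = (0.04545 + j0.02959) S
|Y| = 0.05424 S → |Z| = 1/|Y| = 18.44 Ω, ∠Z = −∠Y = -33.06°
I = V/|Z| = 3.5/18.44 = 189.8 mA

189.8 mA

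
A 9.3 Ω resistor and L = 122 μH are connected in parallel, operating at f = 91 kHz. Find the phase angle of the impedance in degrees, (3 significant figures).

ω = 2πf = 571800 rad/s
X_L = ωL = 69.8 Ω
Parallel: admittances add. Y = 1/R + 1/(jωL)
Y = (0.108 − j0.0143) S
|Y| = 0.108 S → |Z| = 1/|Y| = 9.22 Ω, ∠Z = −∠Y = 7.59°

7.59°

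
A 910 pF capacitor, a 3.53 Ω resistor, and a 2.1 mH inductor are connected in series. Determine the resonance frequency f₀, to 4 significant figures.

ω₀ = 1/√(LC) = 1/√(0.0021 × 9.1e-10) = 723400 rad/s
f₀ = ω₀/(2π) = 115.1 kHz

115.1 kHz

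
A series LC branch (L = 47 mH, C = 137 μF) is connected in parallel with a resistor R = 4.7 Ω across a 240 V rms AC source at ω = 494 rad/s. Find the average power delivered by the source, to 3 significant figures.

X_L = ωL = 23.2 Ω
X_C = 1/(ωC) = 14.8 Ω
Branch 1: Z₁ = R = 4.70 Ω
Branch 2 (series LC): Z₂ = j(X_L − X_C) = j8.44 Ω
Parallel: Z = Z₁Z₂/(Z₁+Z₂), |Z| = 4.11 Ω, ∠Z = 29.1°
I = V/|Z| = 58.4 A
P = VI cos φ = 240 × 58.4 × cos(29.1°) = 12.3 kW

12.3 kW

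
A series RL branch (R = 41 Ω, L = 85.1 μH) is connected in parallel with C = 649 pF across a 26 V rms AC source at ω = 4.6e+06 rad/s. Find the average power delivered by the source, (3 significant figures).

X_L = ωL = 391 Ω
X_C = 1/(ωC) = 335 Ω
Branch 1 (R+jX_L): Z₁ = 41.0 + j391 Ω, |Z₁| = 394 Ω
Branch 2 (−jX_C): Z₂ = −j335 Ω
Parallel: Z = Z₁Z₂/(Z₁+Z₂), |Z| = 1890 Ω, ∠Z = -60.0°
I = V/|Z| = 13.8 mA
P = VI cos φ = 26 × 0.0138 × cos(-60.0°) = 179 mW

179 mW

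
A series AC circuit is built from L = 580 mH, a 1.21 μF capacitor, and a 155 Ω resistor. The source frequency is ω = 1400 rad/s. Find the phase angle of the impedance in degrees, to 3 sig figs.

55.0°

X_L = ωL = 812 Ω
X_C = 1/(ωC) = 590 Ω
Net reactance X = X_L − X_C = 222 Ω
Z = 155 + j222 Ω
|Z| = √(155² + 222²) = 270 Ω
∠Z = arctan(222/155) = 55.0°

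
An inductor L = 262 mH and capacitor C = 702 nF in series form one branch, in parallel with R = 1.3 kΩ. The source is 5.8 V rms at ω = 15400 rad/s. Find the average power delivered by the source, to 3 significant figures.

X_L = ωL = 4030 Ω
X_C = 1/(ωC) = 92.5 Ω
Branch 1: Z₁ = R = 1300 Ω
Branch 2 (series LC): Z₂ = j(X_L − X_C) = j3940 Ω
Parallel: Z = Z₁Z₂/(Z₁+Z₂), |Z| = 1230 Ω, ∠Z = 18.3°
I = V/|Z| = 4.70 mA
P = VI cos φ = 5.8 × 0.00470 × cos(18.3°) = 25.9 mW

25.9 mW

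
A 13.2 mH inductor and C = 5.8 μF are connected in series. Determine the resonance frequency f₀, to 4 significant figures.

ω₀ = 1/√(LC) = 1/√(0.0132 × 5.8e-06) = 3614 rad/s
f₀ = ω₀/(2π) = 575.2 Hz

575.2 Hz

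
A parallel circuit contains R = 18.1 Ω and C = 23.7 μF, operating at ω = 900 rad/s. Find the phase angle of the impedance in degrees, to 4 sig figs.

X_C = 1/(ωC) = 46.88 Ω
Parallel: admittances add. Y = 1/R + jωC
Y = (0.05525 + j0.02133) S
|Y| = 0.05922 S → |Z| = 1/|Y| = 16.89 Ω, ∠Z = −∠Y = -21.11°

-21.11°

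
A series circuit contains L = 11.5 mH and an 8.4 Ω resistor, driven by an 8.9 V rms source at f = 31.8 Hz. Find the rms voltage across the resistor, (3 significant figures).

ω = 2πf = 199.8 rad/s
X_L = ωL = 2.30 Ω
Z = 8.40 + j2.30 Ω
|Z| = √(8.40² + 2.30²) = 8.71 Ω
I = V/|Z| = 1.02 A
V_R = I·|Z_R| = 1.02 × 8.40 = 8.58 V

8.58 V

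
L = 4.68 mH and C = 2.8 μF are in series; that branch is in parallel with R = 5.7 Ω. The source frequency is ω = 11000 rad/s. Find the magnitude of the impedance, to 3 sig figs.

X_L = ωL = 51.5 Ω
X_C = 1/(ωC) = 32.5 Ω
Branch 1: Z₁ = R = 5.70 Ω
Branch 2 (series LC): Z₂ = j(X_L − X_C) = j19.0 Ω
Parallel: Z = Z₁Z₂/(Z₁+Z₂), |Z| = 5.46 Ω, ∠Z = 16.7°

5.46 Ω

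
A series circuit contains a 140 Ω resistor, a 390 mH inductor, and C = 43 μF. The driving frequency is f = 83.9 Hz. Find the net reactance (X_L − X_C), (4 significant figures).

161.5 Ω

ω = 2πf = 527.2 rad/s
X_L = ωL = 205.6 Ω
X_C = 1/(ωC) = 44.12 Ω
X = 205.6 − 44.12 = 161.5 Ω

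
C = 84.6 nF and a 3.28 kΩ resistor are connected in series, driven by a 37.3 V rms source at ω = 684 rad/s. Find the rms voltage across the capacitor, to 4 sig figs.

36.65 V

X_C = 1/(ωC) = 17280 Ω
Z = 3280 − j17280 Ω
|Z| = √(3280² + 17280²) = 17590 Ω
I = V/|Z| = 2.121 mA
V_C = I·|Z_C| = 0.002121 × 17280 = 36.65 V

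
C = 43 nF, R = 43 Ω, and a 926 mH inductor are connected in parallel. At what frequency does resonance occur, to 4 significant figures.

ω₀ = 1/√(LC) = 1/√(0.926 × 4.3e-08) = 5011 rad/s
f₀ = ω₀/(2π) = 797.6 Hz

797.6 Hz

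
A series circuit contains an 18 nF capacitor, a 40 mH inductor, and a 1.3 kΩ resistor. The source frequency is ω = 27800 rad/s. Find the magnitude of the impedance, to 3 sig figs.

X_L = ωL = 1110 Ω
X_C = 1/(ωC) = 2000 Ω
Net reactance X = X_L − X_C = -886 Ω
Z = 1300 − j886 Ω
|Z| = √(1300² + 886²) = 1570 Ω

1570 Ω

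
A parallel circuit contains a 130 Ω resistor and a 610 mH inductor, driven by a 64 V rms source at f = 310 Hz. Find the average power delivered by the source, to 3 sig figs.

ω = 2πf = 1948 rad/s
X_L = ωL = 1190 Ω
Parallel: admittances add. Y = 1/R + 1/(jωL)
Y = (0.00769 − j0.000842) S
|Y| = 0.00774 S → |Z| = 1/|Y| = 129 Ω, ∠Z = −∠Y = 6.24°
I = V/|Z| = 495 mA
P = VI cos φ = 64 × 0.495 × cos(6.24°) = 31.5 W

31.5 W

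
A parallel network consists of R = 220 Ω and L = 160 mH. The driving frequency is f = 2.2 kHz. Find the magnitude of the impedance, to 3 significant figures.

219 Ω

ω = 2πf = 13820 rad/s
X_L = ωL = 2210 Ω
Parallel: admittances add. Y = 1/R + 1/(jωL)
Y = (0.00455 − j0.000452) S
|Y| = 0.00457 S → |Z| = 1/|Y| = 219 Ω, ∠Z = −∠Y = 5.68°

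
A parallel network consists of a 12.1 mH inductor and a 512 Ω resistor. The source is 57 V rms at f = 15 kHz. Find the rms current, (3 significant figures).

122 mA

ω = 2πf = 94250 rad/s
X_L = ωL = 1140 Ω
Parallel: admittances add. Y = 1/R + 1/(jωL)
Y = (0.00195 − j0.000877) S
|Y| = 0.00214 S → |Z| = 1/|Y| = 467 Ω, ∠Z = −∠Y = 24.2°
I = V/|Z| = 57/467 = 122 mA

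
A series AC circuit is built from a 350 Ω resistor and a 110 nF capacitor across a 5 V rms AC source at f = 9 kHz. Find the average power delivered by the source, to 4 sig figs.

ω = 2πf = 56550 rad/s
X_C = 1/(ωC) = 160.8 Ω
Z = 350.0 − j160.8 Ω
|Z| = √(350.0² + 160.8²) = 385.2 Ω
∠Z = arctan(-160.8/350.0) = -24.67°
I = V/|Z| = 12.98 mA
P = VI cos φ = 5 × 0.01298 × cos(-24.67°) = 58.98 mW

58.98 mW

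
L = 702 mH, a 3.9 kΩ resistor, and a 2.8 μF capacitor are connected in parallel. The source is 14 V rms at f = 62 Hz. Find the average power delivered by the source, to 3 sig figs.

50.3 mW

ω = 2πf = 389.6 rad/s
X_L = ωL = 273 Ω
X_C = 1/(ωC) = 917 Ω
Parallel: admittances add. Y = 1/R + 1/(jωL) + jωC
Y = (0.000256 − j0.00257) S
|Y| = 0.00258 S → |Z| = 1/|Y| = 388 Ω, ∠Z = −∠Y = 84.3°
I = V/|Z| = 36.1 mA
P = VI cos φ = 14 × 0.0361 × cos(84.3°) = 50.3 mW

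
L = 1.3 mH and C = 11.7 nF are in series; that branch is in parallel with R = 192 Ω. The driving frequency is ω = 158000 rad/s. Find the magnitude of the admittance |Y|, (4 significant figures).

6.001 mS

X_L = ωL = 205.4 Ω
X_C = 1/(ωC) = 540.9 Ω
Branch 1: Z₁ = R = 192.0 Ω
Branch 2 (series LC): Z₂ = j(X_L − X_C) = −j335.5 Ω
Parallel: Z = Z₁Z₂/(Z₁+Z₂), |Z| = 166.6 Ω, ∠Z = -29.78°
|Y| = 1/|Z| = 6.001 mS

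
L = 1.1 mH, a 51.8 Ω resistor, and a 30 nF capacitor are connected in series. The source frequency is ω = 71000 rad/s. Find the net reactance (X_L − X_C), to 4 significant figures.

X_L = ωL = 78.10 Ω
X_C = 1/(ωC) = 469.5 Ω
X = 78.10 − 469.5 = -391.4 Ω

-391.4 Ω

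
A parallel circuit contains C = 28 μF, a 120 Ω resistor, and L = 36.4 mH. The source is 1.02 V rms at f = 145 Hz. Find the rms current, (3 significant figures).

9.73 mA

ω = 2πf = 911.1 rad/s
X_L = ωL = 33.2 Ω
X_C = 1/(ωC) = 39.2 Ω
Parallel: admittances add. Y = 1/R + 1/(jωL) + jωC
Y = (0.00833 − j0.00464) S
|Y| = 0.00954 S → |Z| = 1/|Y| = 105 Ω, ∠Z = −∠Y = 29.1°
I = V/|Z| = 1.02/105 = 9.73 mA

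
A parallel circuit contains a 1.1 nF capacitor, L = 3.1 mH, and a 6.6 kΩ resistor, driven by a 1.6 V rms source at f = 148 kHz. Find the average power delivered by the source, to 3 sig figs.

ω = 2πf = 929900 rad/s
X_L = ωL = 2880 Ω
X_C = 1/(ωC) = 978 Ω
Parallel: admittances add. Y = 1/R + 1/(jωL) + jωC
Y = (0.000152 + j0.000676) S
|Y| = 0.000693 S → |Z| = 1/|Y| = 1440 Ω, ∠Z = −∠Y = -77.4°
I = V/|Z| = 1.11 mA
P = VI cos φ = 1.6 × 0.00111 × cos(-77.4°) = 388 μW

388 μW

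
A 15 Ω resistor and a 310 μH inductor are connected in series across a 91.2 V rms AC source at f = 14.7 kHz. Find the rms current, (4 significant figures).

2.821 A

ω = 2πf = 92360 rad/s
X_L = ωL = 28.63 Ω
Z = 15.00 + j28.63 Ω
|Z| = √(15.00² + 28.63²) = 32.32 Ω
I = V/|Z| = 91.2/32.32 = 2.821 A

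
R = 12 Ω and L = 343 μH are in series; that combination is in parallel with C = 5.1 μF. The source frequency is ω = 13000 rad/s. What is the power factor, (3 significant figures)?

0.882

X_L = ωL = 4.46 Ω
X_C = 1/(ωC) = 15.1 Ω
Branch 1 (R+jX_L): Z₁ = 12.0 + j4.46 Ω, |Z₁| = 12.8 Ω
Branch 2 (−jX_C): Z₂ = −j15.1 Ω
Parallel: Z = Z₁Z₂/(Z₁+Z₂), |Z| = 12.0 Ω, ∠Z = -28.1°
cos φ = cos(-28.1°) = 0.882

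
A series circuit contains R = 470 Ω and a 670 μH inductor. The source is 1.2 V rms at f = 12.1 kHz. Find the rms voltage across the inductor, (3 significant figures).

ω = 2πf = 76030 rad/s
X_L = ωL = 50.9 Ω
Z = 470 + j50.9 Ω
|Z| = √(470² + 50.9²) = 473 Ω
I = V/|Z| = 2.54 mA
V_L = I·|Z_L| = 0.00254 × 50.9 = 0.129 V

0.129 V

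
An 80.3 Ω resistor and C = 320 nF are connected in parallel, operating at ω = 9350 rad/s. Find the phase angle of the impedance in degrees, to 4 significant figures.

X_C = 1/(ωC) = 334.2 Ω
Parallel: admittances add. Y = 1/R + jωC
Y = (0.01245 + j0.002992) S
|Y| = 0.01281 S → |Z| = 1/|Y| = 78.08 Ω, ∠Z = −∠Y = -13.51°

-13.51°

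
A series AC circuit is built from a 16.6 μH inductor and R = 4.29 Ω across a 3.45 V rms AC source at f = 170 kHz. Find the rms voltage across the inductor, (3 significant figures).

3.35 V

ω = 2πf = 1.068e+06 rad/s
X_L = ωL = 17.7 Ω
Z = 4.29 + j17.7 Ω
|Z| = √(4.29² + 17.7²) = 18.2 Ω
I = V/|Z| = 189 mA
V_L = I·|Z_L| = 0.189 × 17.7 = 3.35 V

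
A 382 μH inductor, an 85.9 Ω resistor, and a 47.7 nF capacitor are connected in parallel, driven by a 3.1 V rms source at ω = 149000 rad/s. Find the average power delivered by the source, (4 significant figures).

X_L = ωL = 56.92 Ω
X_C = 1/(ωC) = 140.7 Ω
Parallel: admittances add. Y = 1/R + 1/(jωL) + jωC
Y = (0.01164 − j0.01046) S
|Y| = 0.01565 S → |Z| = 1/|Y| = 63.89 Ω, ∠Z = −∠Y = 41.95°
I = V/|Z| = 48.52 mA
P = VI cos φ = 3.1 × 0.04852 × cos(41.95°) = 111.9 mW

111.9 mW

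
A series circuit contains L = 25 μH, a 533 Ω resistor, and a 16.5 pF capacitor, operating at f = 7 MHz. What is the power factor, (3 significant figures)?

ω = 2πf = 4.398e+07 rad/s
X_L = ωL = 1100 Ω
X_C = 1/(ωC) = 1380 Ω
Net reactance X = X_L − X_C = -278 Ω
Z = 533 − j278 Ω
|Z| = √(533² + 278²) = 601 Ω
∠Z = arctan(-278/533) = -27.6°
cos φ = cos(-27.6°) = 0.886

0.886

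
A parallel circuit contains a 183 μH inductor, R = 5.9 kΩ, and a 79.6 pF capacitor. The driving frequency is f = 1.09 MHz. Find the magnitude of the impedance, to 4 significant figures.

ω = 2πf = 6.849e+06 rad/s
X_L = ωL = 1253 Ω
X_C = 1/(ωC) = 1834 Ω
Parallel: admittances add. Y = 1/R + 1/(jωL) + jωC
Y = (0.0001695 − j0.0002527) S
|Y| = 0.0003043 S → |Z| = 1/|Y| = 3286 Ω, ∠Z = −∠Y = 56.15°

3286 Ω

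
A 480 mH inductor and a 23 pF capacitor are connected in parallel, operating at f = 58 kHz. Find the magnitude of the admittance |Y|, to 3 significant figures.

2.66 μS

ω = 2πf = 364400 rad/s
X_L = ωL = 175000 Ω
X_C = 1/(ωC) = 119000 Ω
Parallel: admittances add. Y = 1/(jωL) + jωC
Y = (0 + j2.66e-06) S
|Y| = 2.66e-06 S → |Z| = 1/|Y| = 375000 Ω, ∠Z = −∠Y = -90.0°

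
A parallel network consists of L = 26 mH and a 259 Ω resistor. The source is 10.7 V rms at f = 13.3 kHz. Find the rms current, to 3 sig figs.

ω = 2πf = 83570 rad/s
X_L = ωL = 2170 Ω
Parallel: admittances add. Y = 1/R + 1/(jωL)
Y = (0.00386 − j0.000460) S
|Y| = 0.00389 S → |Z| = 1/|Y| = 257 Ω, ∠Z = −∠Y = 6.80°
I = V/|Z| = 10.7/257 = 41.6 mA

41.6 mA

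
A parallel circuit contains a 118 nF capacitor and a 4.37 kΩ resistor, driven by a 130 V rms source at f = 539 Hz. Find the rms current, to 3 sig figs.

59.9 mA

ω = 2πf = 3387 rad/s
X_C = 1/(ωC) = 2500 Ω
Parallel: admittances add. Y = 1/R + jωC
Y = (0.000229 + j0.000400) S
|Y| = 0.000461 S → |Z| = 1/|Y| = 2170 Ω, ∠Z = −∠Y = -60.2°
I = V/|Z| = 130/2170 = 59.9 mA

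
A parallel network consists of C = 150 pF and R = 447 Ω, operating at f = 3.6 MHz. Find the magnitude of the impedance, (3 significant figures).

246 Ω

ω = 2πf = 2.262e+07 rad/s
X_C = 1/(ωC) = 295 Ω
Parallel: admittances add. Y = 1/R + jωC
Y = (0.00224 + j0.00339) S
|Y| = 0.00406 S → |Z| = 1/|Y| = 246 Ω, ∠Z = −∠Y = -56.6°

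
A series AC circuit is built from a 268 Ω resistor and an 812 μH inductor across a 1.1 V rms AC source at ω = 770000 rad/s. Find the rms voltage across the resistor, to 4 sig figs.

X_L = ωL = 625.2 Ω
Z = 268.0 + j625.2 Ω
|Z| = √(268.0² + 625.2²) = 680.3 Ω
I = V/|Z| = 1.617 mA
V_R = I·|Z_R| = 0.001617 × 268.0 = 0.4334 V

0.4334 V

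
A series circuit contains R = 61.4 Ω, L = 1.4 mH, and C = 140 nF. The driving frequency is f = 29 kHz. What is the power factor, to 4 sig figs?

0.2735

ω = 2πf = 182200 rad/s
X_L = ωL = 255.1 Ω
X_C = 1/(ωC) = 39.20 Ω
Net reactance X = X_L − X_C = 215.9 Ω
Z = 61.40 + j215.9 Ω
|Z| = √(61.40² + 215.9²) = 224.5 Ω
∠Z = arctan(215.9/61.40) = 74.12°
cos φ = cos(74.12°) = 0.2735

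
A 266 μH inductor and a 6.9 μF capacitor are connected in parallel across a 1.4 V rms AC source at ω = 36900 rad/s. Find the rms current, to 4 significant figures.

X_L = ωL = 9.815 Ω
X_C = 1/(ωC) = 3.928 Ω
Parallel: admittances add. Y = 1/(jωL) + jωC
Y = (0 + j0.1527) S
|Y| = 0.1527 S → |Z| = 1/|Y| = 6.548 Ω, ∠Z = −∠Y = -90.00°
I = V/|Z| = 1.4/6.548 = 213.8 mA

213.8 mA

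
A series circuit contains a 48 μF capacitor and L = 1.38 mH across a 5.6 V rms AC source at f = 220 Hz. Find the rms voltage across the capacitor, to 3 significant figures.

6.41 V

ω = 2πf = 1382 rad/s
X_L = ωL = 1.91 Ω
X_C = 1/(ωC) = 15.1 Ω
Net reactance X = X_L − X_C = -13.2 Ω
Z = − j13.2 Ω
|Z| = √(0² + 13.2²) = 13.2 Ω
I = V/|Z| = 425 mA
V_C = I·|Z_C| = 0.425 × 15.1 = 6.41 V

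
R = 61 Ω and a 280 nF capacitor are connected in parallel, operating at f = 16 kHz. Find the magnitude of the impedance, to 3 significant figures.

ω = 2πf = 100500 rad/s
X_C = 1/(ωC) = 35.5 Ω
Parallel: admittances add. Y = 1/R + jωC
Y = (0.0164 + j0.0281) S
|Y| = 0.0326 S → |Z| = 1/|Y| = 30.7 Ω, ∠Z = −∠Y = -59.8°

30.7 Ω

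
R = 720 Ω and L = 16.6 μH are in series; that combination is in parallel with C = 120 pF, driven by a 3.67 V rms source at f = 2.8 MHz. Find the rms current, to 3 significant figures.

7.40 mA

ω = 2πf = 1.759e+07 rad/s
X_L = ωL = 292 Ω
X_C = 1/(ωC) = 474 Ω
Branch 1 (R+jX_L): Z₁ = 720 + j292 Ω, |Z₁| = 777 Ω
Branch 2 (−jX_C): Z₂ = −j474 Ω
Parallel: Z = Z₁Z₂/(Z₁+Z₂), |Z| = 496 Ω, ∠Z = -53.8°
I = V/|Z| = 3.67/496 = 7.40 mA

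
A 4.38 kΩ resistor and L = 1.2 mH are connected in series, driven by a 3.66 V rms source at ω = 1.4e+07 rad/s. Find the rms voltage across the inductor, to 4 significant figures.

3.542 V

X_L = ωL = 16800 Ω
Z = 4380 + j16800 Ω
|Z| = √(4380² + 16800²) = 17360 Ω
I = V/|Z| = 210.8 μA
V_L = I·|Z_L| = 0.0002108 × 16800 = 3.542 V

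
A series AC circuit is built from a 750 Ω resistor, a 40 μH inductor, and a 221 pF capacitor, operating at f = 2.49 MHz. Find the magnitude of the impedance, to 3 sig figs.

ω = 2πf = 1.565e+07 rad/s
X_L = ωL = 626 Ω
X_C = 1/(ωC) = 289 Ω
Net reactance X = X_L − X_C = 337 Ω
Z = 750 + j337 Ω
|Z| = √(750² + 337²) = 822 Ω

822 Ω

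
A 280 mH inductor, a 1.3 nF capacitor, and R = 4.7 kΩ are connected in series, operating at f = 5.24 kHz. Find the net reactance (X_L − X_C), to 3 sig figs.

ω = 2πf = 32920 rad/s
X_L = ωL = 9220 Ω
X_C = 1/(ωC) = 23400 Ω
X = 9220 − 23400 = -14100 Ω

-14100 Ω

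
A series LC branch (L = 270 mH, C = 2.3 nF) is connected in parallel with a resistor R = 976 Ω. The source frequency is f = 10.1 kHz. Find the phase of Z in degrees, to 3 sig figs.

ω = 2πf = 63460 rad/s
X_L = ωL = 17100 Ω
X_C = 1/(ωC) = 6850 Ω
Branch 1: Z₁ = R = 976 Ω
Branch 2 (series LC): Z₂ = j(X_L − X_C) = j10300 Ω
Parallel: Z = Z₁Z₂/(Z₁+Z₂), |Z| = 972 Ω, ∠Z = 5.42°

5.42°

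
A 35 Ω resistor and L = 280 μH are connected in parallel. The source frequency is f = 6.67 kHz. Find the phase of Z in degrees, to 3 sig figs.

ω = 2πf = 41910 rad/s
X_L = ωL = 11.7 Ω
Parallel: admittances add. Y = 1/R + 1/(jωL)
Y = (0.0286 − j0.0852) S
|Y| = 0.0899 S → |Z| = 1/|Y| = 11.1 Ω, ∠Z = −∠Y = 71.5°

71.5°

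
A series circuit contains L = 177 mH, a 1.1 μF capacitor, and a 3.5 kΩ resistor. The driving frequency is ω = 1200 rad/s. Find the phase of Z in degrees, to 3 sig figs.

X_L = ωL = 212 Ω
X_C = 1/(ωC) = 758 Ω
Net reactance X = X_L − X_C = -545 Ω
Z = 3500 − j545 Ω
|Z| = √(3500² + 545²) = 3540 Ω
∠Z = arctan(-545/3500) = -8.85°

-8.85°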